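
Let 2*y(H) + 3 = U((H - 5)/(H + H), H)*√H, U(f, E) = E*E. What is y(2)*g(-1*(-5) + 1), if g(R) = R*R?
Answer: -54 + 72*√2 ≈ 47.823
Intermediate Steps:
g(R) = R²
U(f, E) = E²
y(H) = -3/2 + H^(5/2)/2 (y(H) = -3/2 + (H²*√H)/2 = -3/2 + H^(5/2)/2)
y(2)*g(-1*(-5) + 1) = (-3/2 + 2^(5/2)/2)*(-1*(-5) + 1)² = (-3/2 + (4*√2)/2)*(5 + 1)² = (-3/2 + 2*√2)*6² = (-3/2 + 2*√2)*36 = -54 + 72*√2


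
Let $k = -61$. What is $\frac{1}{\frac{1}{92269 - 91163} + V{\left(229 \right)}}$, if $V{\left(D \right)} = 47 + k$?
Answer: $- \frac{1106}{15483} \approx -0.071433$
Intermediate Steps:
$V{\left(D \right)} = -14$ ($V{\left(D \right)} = 47 - 61 = -14$)
$\frac{1}{\frac{1}{92269 - 91163} + V{\left(229 \right)}} = \frac{1}{\frac{1}{92269 - 91163} - 14} = \frac{1}{\frac{1}{1106} - 14} = \frac{1}{- \frac{15483}{1106}} = - \frac{1106}{15483}$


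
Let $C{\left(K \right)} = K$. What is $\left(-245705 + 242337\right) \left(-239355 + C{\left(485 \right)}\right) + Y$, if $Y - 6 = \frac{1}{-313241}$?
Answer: $\frac{252006821872005}{313241} \approx 8.0451 \cdot 10^{8}$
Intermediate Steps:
$Y = \frac{1879445}{313241}$ ($Y = 6 + \frac{1}{-313241} = 6 - \frac{1}{313241} = \frac{1879445}{313241} \approx 6.0$)
$\left(-245705 + 242337\right) \left(-239355 + C{\left(485 \right)}\right) + Y = \left(-245705 + 242337\right) \left(-239355 + 485\right) + \frac{1879445}{313241} = \left(-3368\right) \left(-238870\right) + \frac{1879445}{313241} = 804514160 + \frac{1879445}{313241} = \frac{252006821872005}{313241}$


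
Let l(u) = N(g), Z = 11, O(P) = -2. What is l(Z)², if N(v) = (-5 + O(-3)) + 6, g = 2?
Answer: 1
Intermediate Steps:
N(v) = -1 (N(v) = (-5 - 2) + 6 = -7 + 6 = -1)
l(u) = -1
l(Z)² = (-1)² = 1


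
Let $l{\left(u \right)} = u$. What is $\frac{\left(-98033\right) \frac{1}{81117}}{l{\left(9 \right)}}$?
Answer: $- \frac{98033}{730053} \approx -0.13428$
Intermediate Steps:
$\frac{\left(-98033\right) \frac{1}{81117}}{l{\left(9 \right)}} = \frac{\left(-98033\right) \frac{1}{81117}}{9} = \left(-98033\right) \frac{1}{81117} \cdot \frac{1}{9} = \left(- \frac{98033}{81117}\right) \frac{1}{9} = - \frac{98033}{730053}$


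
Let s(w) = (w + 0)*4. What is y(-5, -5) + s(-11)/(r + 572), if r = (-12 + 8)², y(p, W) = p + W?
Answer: -1481/147 ≈ -10.075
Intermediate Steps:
y(p, W) = W + p
r = 16 (r = (-4)² = 16)
s(w) = 4*w (s(w) = w*4 = 4*w)
y(-5, -5) + s(-11)/(r + 572) = (-5 - 5) + (4*(-11))/(16 + 572) = -10 - 44/588 = -10 - 44*1/588 = -10 - 11/147 = -1481/147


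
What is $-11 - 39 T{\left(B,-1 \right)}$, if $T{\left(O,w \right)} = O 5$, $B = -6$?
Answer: $1159$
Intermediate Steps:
$T{\left(O,w \right)} = 5 O$
$-11 - 39 T{\left(B,-1 \right)} = -11 - 39 \cdot 5 \left(-6\right) = -11 - -1170 = -11 + 1170 = 1159$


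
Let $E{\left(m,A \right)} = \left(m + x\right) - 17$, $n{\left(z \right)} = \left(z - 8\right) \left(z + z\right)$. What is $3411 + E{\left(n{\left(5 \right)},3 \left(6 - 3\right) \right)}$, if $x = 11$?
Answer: $3375$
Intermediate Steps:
$n{\left(z \right)} = 2 z \left(-8 + z\right)$ ($n{\left(z \right)} = \left(-8 + z\right) 2 z = 2 z \left(-8 + z\right)$)
$E{\left(m,A \right)} = -6 + m$ ($E{\left(m,A \right)} = \left(m + 11\right) - 17 = \left(11 + m\right) - 17 = -6 + m$)
$3411 + E{\left(n{\left(5 \right)},3 \left(6 - 3\right) \right)} = 3411 + \left(-6 + 2 \cdot 5 \left(-8 + 5\right)\right) = 3411 + \left(-6 + 2 \cdot 5 \left(-3\right)\right) = 3411 - 36 = 3375$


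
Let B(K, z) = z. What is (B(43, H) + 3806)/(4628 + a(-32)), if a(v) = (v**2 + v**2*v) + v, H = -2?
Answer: -951/6787 ≈ -0.14012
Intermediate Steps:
a(v) = v + v**2 + v**3 (a(v) = (v**2 + v**3) + v = v + v**2 + v**3)
(B(43, H) + 3806)/(4628 + a(-32)) = (-2 + 3806)/(4628 - 32*(1 - 32 + (-32)**2)) = 3804/(4628 - 32*(1 - 32 + 1024)) = 3804/(4628 - 32*993) = 3804/(4628 - 31776) = 3804/(-27148) = 3804*(-1/27148) = -951/6787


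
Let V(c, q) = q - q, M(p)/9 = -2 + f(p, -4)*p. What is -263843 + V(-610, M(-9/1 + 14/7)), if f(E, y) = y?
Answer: -263843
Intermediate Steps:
M(p) = -18 - 36*p (M(p) = 9*(-2 - 4*p) = -18 - 36*p)
V(c, q) = 0
-263843 + V(-610, M(-9/1 + 14/7)) = -263843 + 0 = -263843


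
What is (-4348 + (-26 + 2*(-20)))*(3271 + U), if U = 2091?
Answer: -23667868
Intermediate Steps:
(-4348 + (-26 + 2*(-20)))*(3271 + U) = (-4348 + (-26 + 2*(-20)))*(3271 + 2091) = (-4348 + (-26 - 40))*5362 = (-4348 - 66)*5362 = -4414*5362 = -23667868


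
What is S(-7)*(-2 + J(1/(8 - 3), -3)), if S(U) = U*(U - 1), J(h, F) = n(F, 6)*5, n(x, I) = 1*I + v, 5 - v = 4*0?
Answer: 2968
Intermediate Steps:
v = 5 (v = 5 - 4*0 = 5 - 1*0 = 5 + 0 = 5)
n(x, I) = 5 + I (n(x, I) = 1*I + 5 = I + 5 = 5 + I)
J(h, F) = 55 (J(h, F) = (5 + 6)*5 = 11*5 = 55)
S(U) = U*(-1 + U)
S(-7)*(-2 + J(1/(8 - 3), -3)) = (-7*(-1 - 7))*(-2 + 55) = -7*(-8)*53 = 56*53 = 2968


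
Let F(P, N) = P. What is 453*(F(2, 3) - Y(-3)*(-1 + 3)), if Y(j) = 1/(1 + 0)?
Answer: 0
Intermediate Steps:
Y(j) = 1 (Y(j) = 1/1 = 1)
453*(F(2, 3) - Y(-3)*(-1 + 3)) = 453*(2 - (-1 + 3)) = 453*(2 - 2) = 453*0 = 0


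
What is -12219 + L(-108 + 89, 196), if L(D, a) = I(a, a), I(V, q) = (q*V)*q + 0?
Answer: 7517317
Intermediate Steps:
I(V, q) = V*q² (I(V, q) = (V*q)*q + 0 = V*q² + 0 = V*q²)
L(D, a) = a³ (L(D, a) = a*a² = a³)
-12219 + L(-108 + 89, 196) = -12219 + 196³ = -12219 + 7529536 = 7517317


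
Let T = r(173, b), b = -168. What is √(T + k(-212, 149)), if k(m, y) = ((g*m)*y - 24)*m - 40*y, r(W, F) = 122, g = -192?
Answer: 3*I*√142862078 ≈ 35858.0*I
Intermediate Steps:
k(m, y) = -40*y + m*(-24 - 192*m*y) (k(m, y) = ((-192*m)*y - 24)*m - 40*y = (-192*m*y - 24)*m - 40*y = (-24 - 192*m*y)*m - 40*y = m*(-24 - 192*m*y) - 40*y = -40*y + m*(-24 - 192*m*y))
T = 122
√(T + k(-212, 149)) = √(122 + (-40*149 - 24*(-212) - 192*149*(-212)²)) = √(122 + (-5960 + 5088 - 192*149*44944)) = √(122 + (-5960 + 5088 - 1285757952)) = √(122 - 1285758824) = √(-1285758702) = 3*I*√142862078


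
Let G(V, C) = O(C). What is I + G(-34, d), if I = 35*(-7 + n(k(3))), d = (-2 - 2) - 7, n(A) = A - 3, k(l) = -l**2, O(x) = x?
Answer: -676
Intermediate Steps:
n(A) = -3 + A
d = -11 (d = -4 - 7 = -11)
G(V, C) = C
I = -665 (I = 35*(-7 + (-3 - 1*3**2)) = 35*(-7 + (-3 - 1*9)) = 35*(-7 + (-3 - 9)) = 35*(-7 - 12) = 35*(-19) = -665)
I + G(-34, d) = -665 - 11 = -676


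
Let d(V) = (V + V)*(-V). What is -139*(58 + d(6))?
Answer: 1946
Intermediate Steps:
d(V) = -2*V² (d(V) = (2*V)*(-V) = -2*V²)
-139*(58 + d(6)) = -139*(58 - 2*6²) = -139*(58 - 2*36) = -139*(58 - 72) = -139*(-14) = 1946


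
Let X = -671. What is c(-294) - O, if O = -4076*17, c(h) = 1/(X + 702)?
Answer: 2148053/31 ≈ 69292.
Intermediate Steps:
c(h) = 1/31 (c(h) = 1/(-671 + 702) = 1/31)
O = -69292
c(-294) - O = 1/31 - 1*(-69292) = 1/31 + 69292 = 2148053/31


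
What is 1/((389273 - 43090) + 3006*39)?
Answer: 1/463417 ≈ 2.1579e-6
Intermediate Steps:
1/((389273 - 43090) + 3006*39) = 1/(346183 + 117234) = 1/463417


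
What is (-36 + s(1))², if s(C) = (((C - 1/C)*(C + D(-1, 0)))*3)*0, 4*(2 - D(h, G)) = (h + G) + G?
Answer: 1296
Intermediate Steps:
D(h, G) = 2 - G/2 - h/4 (D(h, G) = 2 - ((h + G) + G)/4 = 2 - ((G + h) + G)/4 = 2 - (h + 2*G)/4 = 2 + (-G/2 - h/4) = 2 - G/2 - h/4)
s(C) = 0 (s(C) = (((C - 1/C)*(C + (2 - ½*0 - ¼*(-1))))*3)*0 = (((C - 1/C)*(C + (2 + 0 + ¼)))*3)*0 = (((C - 1/C)*(C + 9/4))*3)*0 = (((C - 1/C)*(9/4 + C))*3)*0 = (((9/4 + C)*(C - 1/C))*3)*0 = (3*(9/4 + C)*(C - 1/C))*0 = 0)
(-36 + s(1))² = (-36 + 0)² = (-36)² = 1296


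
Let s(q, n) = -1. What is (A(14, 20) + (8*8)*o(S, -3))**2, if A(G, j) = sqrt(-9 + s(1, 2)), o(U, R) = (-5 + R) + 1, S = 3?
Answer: (448 - I*sqrt(10))**2 ≈ 2.0069e+5 - 2833.0*I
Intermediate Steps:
o(U, R) = -4 + R
A(G, j) = I*sqrt(10) (A(G, j) = sqrt(-9 - 1) = sqrt(-10) = I*sqrt(10))
(A(14, 20) + (8*8)*o(S, -3))**2 = (I*sqrt(10) + (8*8)*(-4 - 3))**2 = (I*sqrt(10) + 64*(-7))**2 = (I*sqrt(10) - 448)**2 = (-448 + I*sqrt(10))**2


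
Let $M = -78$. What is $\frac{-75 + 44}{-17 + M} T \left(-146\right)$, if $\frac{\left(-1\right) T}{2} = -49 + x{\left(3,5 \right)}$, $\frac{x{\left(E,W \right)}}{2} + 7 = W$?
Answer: $- \frac{479756}{95} \approx -5050.1$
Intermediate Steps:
$x{\left(E,W \right)} = -14 + 2 W$
$T = 106$ ($T = - 2 \left(-49 + \left(-14 + 2 \cdot 5\right)\right) = - 2 \left(-49 + \left(-14 + 10\right)\right) = - 2 \left(-49 - 4\right) = \left(-2\right) \left(-53\right) = 106$)
$\frac{-75 + 44}{-17 + M} T \left(-146\right) = \frac{-75 + 44}{-17 - 78} \cdot 106 \left(-146\right) = - \frac{31}{-95} \cdot 106 \left(-146\right) = \left(-31\right) \left(- \frac{1}{95}\right) 106 \left(-146\right) = \frac{31}{95} \cdot 106 \left(-146\right) = \frac{3286}{95} \left(-146\right) = - \frac{479756}{95}$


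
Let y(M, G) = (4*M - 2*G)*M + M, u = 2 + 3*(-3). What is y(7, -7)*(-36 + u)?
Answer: -12943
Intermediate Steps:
u = -7 (u = 2 - 9 = -7)
y(M, G) = M + M*(-2*G + 4*M) (y(M, G) = (-2*G + 4*M)*M + M = M*(-2*G + 4*M) + M = M + M*(-2*G + 4*M))
y(7, -7)*(-36 + u) = (7*(1 - 2*(-7) + 4*7))*(-36 - 7) = (7*(1 + 14 + 28))*(-43) = (7*43)*(-43) = 301*(-43) = -12943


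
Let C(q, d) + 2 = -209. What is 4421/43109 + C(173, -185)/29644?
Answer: 121960125/1277923196 ≈ 0.095436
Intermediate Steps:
C(q, d) = -211 (C(q, d) = -2 - 209 = -211)
4421/43109 + C(173, -185)/29644 = 4421/43109 - 211/29644 = 121960125/1277923196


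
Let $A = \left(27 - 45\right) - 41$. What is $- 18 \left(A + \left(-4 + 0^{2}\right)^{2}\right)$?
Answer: $774$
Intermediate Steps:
$A = -59$ ($A = -18 - 41 = -59$)
$- 18 \left(A + \left(-4 + 0^{2}\right)^{2}\right) = - 18 \left(-59 + \left(-4 + 0^{2}\right)^{2}\right) = - 18 \left(-59 + \left(-4 + 0\right)^{2}\right) = - 18 \left(-59 + \left(-4\right)^{2}\right) = - 18 \left(-59 + 16\right) = \left(-18\right) \left(-43\right) = 774$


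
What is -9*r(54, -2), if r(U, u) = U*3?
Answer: -1458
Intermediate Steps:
r(U, u) = 3*U
-9*r(54, -2) = -27*54 = -9*162 = -1458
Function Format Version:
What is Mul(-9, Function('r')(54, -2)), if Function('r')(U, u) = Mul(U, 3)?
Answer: -1458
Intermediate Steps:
Function('r')(U, u) = Mul(3, U)
Mul(-9, Function('r')(54, -2)) = Mul(-9, Mul(3, 54)) = Mul(-9, 162) = -1458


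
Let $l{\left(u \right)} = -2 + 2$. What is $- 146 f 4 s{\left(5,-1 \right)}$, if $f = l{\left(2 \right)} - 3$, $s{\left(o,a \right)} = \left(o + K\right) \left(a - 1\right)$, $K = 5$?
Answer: $-35040$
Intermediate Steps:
$l{\left(u \right)} = 0$
$s{\left(o,a \right)} = \left(-1 + a\right) \left(5 + o\right)$ ($s{\left(o,a \right)} = \left(o + 5\right) \left(a - 1\right) = \left(5 + o\right) \left(-1 + a\right) = \left(-1 + a\right) \left(5 + o\right)$)
$f = -3$ ($f = 0 - 3 = -3$)
$- 146 f 4 s{\left(5,-1 \right)} = - 146 \left(-3\right) 4 \left(-5 - 5 + 5 \left(-1\right) - 5\right) = - 146 \left(- 12 \left(-5 - 5 - 5 - 5\right)\right) = - 146 \left(\left(-12\right) \left(-20\right)\right) = \left(-146\right) 240 = -35040$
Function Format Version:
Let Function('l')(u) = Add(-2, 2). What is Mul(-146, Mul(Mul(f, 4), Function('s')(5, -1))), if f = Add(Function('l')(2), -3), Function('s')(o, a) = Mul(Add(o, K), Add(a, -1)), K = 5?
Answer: -35040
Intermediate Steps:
Function('l')(u) = 0
Function('s')(o, a) = Mul(Add(-1, a), Add(5, o)) (Function('s')(o, a) = Mul(Add(o, 5), Add(a, -1)) = Mul(Add(5, o), Add(-1, a)) = Mul(Add(-1, a), Add(5, o)))
f = -3 (f = Add(0, -3) = -3)
Mul(-146, Mul(Mul(f, 4), Function('s')(5, -1))) = Mul(-146, Mul(Mul(-3, 4), Add(-5, Mul(-1, 5), Mul(5, -1), Mul(-1, 5)))) = Mul(-146, Mul(-12, Add(-5, -5, -5, -5))) = Mul(-146, Mul(-12, -20)) = Mul(-146, 240) = -35040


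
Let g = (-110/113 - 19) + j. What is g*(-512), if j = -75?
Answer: 5494784/113 ≈ 48626.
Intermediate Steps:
g = -10732/113 (g = (-110/113 - 19) - 75 = -2257/113 - 75 = -10732/113 ≈ -94.973)
g*(-512) = -10732/113*(-512) = 5494784/113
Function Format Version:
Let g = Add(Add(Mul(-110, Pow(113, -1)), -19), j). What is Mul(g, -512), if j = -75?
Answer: Rational(5494784, 113) ≈ 48626.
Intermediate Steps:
g = Rational(-10732, 113) (g = Add(Add(Mul(-110, Pow(113, -1)), -19), -75) = Add(Add(Mul(-110, Rational(1, 113)), -19), -75) = Add(Add(Rational(-110, 113), -19), -75) = Add(Rational(-2257, 113), -75) = Rational(-10732, 113) ≈ -94.973)
Mul(g, -512) = Mul(Rational(-10732, 113), -512) = Rational(5494784, 113)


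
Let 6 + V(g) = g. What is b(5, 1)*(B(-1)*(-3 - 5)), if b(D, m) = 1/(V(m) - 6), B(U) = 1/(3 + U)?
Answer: 4/11 ≈ 0.36364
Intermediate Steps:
V(g) = -6 + g
b(D, m) = 1/(-12 + m) (b(D, m) = 1/((-6 + m) - 6) = 1/(-12 + m))
b(5, 1)*(B(-1)*(-3 - 5)) = ((-3 - 5)/(3 - 1))/(-12 + 1) = (-8/2)/(-11) = -(-8)/22 = -1/11*(-4) = 4/11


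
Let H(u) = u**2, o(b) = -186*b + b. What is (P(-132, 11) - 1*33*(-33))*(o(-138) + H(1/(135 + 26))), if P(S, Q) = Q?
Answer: 727939444100/25921 ≈ 2.8083e+7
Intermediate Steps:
o(b) = -185*b
(P(-132, 11) - 1*33*(-33))*(o(-138) + H(1/(135 + 26))) = (11 - 1*33*(-33))*(-185*(-138) + (1/(135 + 26))**2) = (11 - 33*(-33))*(25530 + (1/161)**2) = (11 + 1089)*(25530 + (1/161)**2) = 1100*(25530 + 1/25921) = 1100*(661763131/25921) = 727939444100/25921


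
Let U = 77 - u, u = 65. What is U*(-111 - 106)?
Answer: -2604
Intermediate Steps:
U = 12 (U = 77 - 1*65 = 77 - 65 = 12)
U*(-111 - 106) = 12*(-111 - 106) = 12*(-217) = -2604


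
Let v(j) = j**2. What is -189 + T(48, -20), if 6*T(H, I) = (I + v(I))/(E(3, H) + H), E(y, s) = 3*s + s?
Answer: -13589/72 ≈ -188.74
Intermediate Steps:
E(y, s) = 4*s
T(H, I) = (I + I**2)/(30*H) (T(H, I) = ((I + I**2)/(4*H + H))/6 = ((I + I**2)/((5*H)))/6 = ((I + I**2)*(1/(5*H)))/6 = ((I + I**2)/(5*H))/6 = (I + I**2)/(30*H))
-189 + T(48, -20) = -189 + (1/30)*(-20)*(1 - 20)/48 = -189 + (1/30)*(-20)*(1/48)*(-19) = -189 + 19/72 = -13589/72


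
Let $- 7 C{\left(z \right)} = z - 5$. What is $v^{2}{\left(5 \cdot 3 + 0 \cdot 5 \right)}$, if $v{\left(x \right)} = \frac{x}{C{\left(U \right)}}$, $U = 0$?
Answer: $441$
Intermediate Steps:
$C{\left(z \right)} = \frac{5}{7} - \frac{z}{7}$ ($C{\left(z \right)} = - \frac{z - 5}{7} = - \frac{-5 + z}{7} = \frac{5}{7} - \frac{z}{7}$)
$v{\left(x \right)} = \frac{7 x}{5}$ ($v{\left(x \right)} = \frac{x}{\frac{5}{7} - 0} = \frac{x}{\frac{5}{7} + 0} = \frac{x}{\frac{5}{7}} = x \frac{7}{5} = \frac{7 x}{5}$)
$v^{2}{\left(5 \cdot 3 + 0 \cdot 5 \right)} = \left(\frac{7 \left(5 \cdot 3 + 0 \cdot 5\right)}{5}\right)^{2} = \left(\frac{7 \left(15 + 0\right)}{5}\right)^{2} = \left(\frac{7}{5} \cdot 15\right)^{2} = 21^{2} = 441$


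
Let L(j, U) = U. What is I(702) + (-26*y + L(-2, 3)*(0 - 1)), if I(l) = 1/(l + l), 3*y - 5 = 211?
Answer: -2632499/1404 ≈ -1875.0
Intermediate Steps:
y = 72 (y = 5/3 + (⅓)*211 = 5/3 + 211/3 = 72)
I(l) = 1/(2*l)
I(702) + (-26*y + L(-2, 3)*(0 - 1)) = (½)/702 + (-26*72 + 3*(0 - 1)) = (½)*(1/702) + (-1872 + 3*(-1)) = 1/1404 + (-1872 - 3) = 1/1404 - 1875 = -2632499/1404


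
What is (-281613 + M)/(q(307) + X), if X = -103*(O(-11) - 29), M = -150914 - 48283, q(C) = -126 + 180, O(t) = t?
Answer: -240405/2087 ≈ -115.19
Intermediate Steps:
q(C) = 54
M = -199197
X = 4120 (X = -103*(-11 - 29) = -103*(-40) = 4120)
(-281613 + M)/(q(307) + X) = (-281613 - 199197)/(54 + 4120) = -480810/4174 = -480810*1/4174 = -240405/2087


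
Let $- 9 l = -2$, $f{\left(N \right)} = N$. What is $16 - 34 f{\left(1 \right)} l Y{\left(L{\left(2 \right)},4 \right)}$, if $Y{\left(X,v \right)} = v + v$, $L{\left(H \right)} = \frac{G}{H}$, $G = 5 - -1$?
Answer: $- \frac{400}{9} \approx -44.444$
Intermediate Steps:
$G = 6$ ($G = 5 + 1 = 6$)
$l = \frac{2}{9}$ ($l = \left(- \frac{1}{9}\right) \left(-2\right) = \frac{2}{9} \approx 0.22222$)
$L{\left(H \right)} = \frac{6}{H}$
$Y{\left(X,v \right)} = 2 v$
$16 - 34 f{\left(1 \right)} l Y{\left(L{\left(2 \right)},4 \right)} = 16 - 34 \cdot 1 \cdot \frac{2}{9} \cdot 2 \cdot 4 = 16 - 34 \cdot \frac{2}{9} \cdot 8 = 16 - \frac{544}{9} = - \frac{400}{9}$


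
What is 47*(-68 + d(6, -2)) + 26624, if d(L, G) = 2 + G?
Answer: 23428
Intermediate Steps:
47*(-68 + d(6, -2)) + 26624 = 47*(-68 + (2 - 2)) + 26624 = 47*(-68 + 0) + 26624 = 47*(-68) + 26624 = -3196 + 26624 = 23428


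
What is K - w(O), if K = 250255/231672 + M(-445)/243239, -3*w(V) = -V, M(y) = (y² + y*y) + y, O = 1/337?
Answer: 17127085776883/6330170436632 ≈ 2.7056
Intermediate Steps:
O = 1/337 ≈ 0.0029674
M(y) = y + 2*y² (M(y) = (y² + y²) + y = 2*y² + y = y + 2*y²)
w(V) = V/3 (w(V) = -(-1)*V/3 = V/3)
K = 152522377505/56351665608 (K = 250255/231672 - 445*(1 + 2*(-445))/243239 = 250255*(1/231672) - 445*(1 - 890)*(1/243239) = 250255/231672 - 445*(-889)*(1/243239) = 250255/231672 + 395605*(1/243239) = 250255/231672 + 395605/243239 = 152522377505/56351665608 ≈ 2.7066)
K - w(O) = 152522377505/56351665608 - 1/(3*337) = 152522377505/56351665608 - 1*1/1011 = 152522377505/56351665608 - 1/1011 = 17127085776883/6330170436632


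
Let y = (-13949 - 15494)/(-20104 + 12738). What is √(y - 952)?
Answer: I*√51436696974/7366 ≈ 30.79*I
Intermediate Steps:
y = 29443/7366 (y = -29443/(-7366) = -29443*(-1/7366) = 29443/7366 ≈ 3.9972)
√(y - 952) = √(29443/7366 - 952) = √(-6982989/7366) = I*√51436696974/7366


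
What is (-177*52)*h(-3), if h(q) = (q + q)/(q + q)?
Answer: -9204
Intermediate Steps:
h(q) = 1 (h(q) = (2*q)/((2*q)) = (2*q)*(1/(2*q)) = 1)
(-177*52)*h(-3) = -177*52*1 = -9204*1 = -9204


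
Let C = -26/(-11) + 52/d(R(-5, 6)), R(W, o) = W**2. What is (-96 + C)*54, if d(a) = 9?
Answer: -52188/11 ≈ -4744.4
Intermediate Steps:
C = 806/99 (C = -26/(-11) + 52/9 = -26*(-1/11) + 52*(1/9) = 26/11 + 52/9 = 806/99 ≈ 8.1414)
(-96 + C)*54 = (-96 + 806/99)*54 = -8698/99*54 = -52188/11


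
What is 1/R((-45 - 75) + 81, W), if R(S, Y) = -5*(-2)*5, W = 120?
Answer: 1/50 ≈ 0.020000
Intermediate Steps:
R(S, Y) = 50 (R(S, Y) = 10*5 = 50)
1/R((-45 - 75) + 81, W) = 1/50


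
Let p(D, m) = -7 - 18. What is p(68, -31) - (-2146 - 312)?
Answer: 2433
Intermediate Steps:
p(D, m) = -25
p(68, -31) - (-2146 - 312) = -25 - (-2146 - 312) = -25 - 1*(-2458) = -25 + 2458 = 2433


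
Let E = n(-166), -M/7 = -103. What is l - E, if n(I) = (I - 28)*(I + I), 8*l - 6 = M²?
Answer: 4583/8 ≈ 572.88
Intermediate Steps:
M = 721 (M = -7*(-103) = 721)
l = 519847/8 (l = ¾ + (⅛)*721² = ¾ + (⅛)*519841 = ¾ + 519841/8 = 519847/8 ≈ 64981.)
n(I) = 2*I*(-28 + I) (n(I) = (-28 + I)*(2*I) = 2*I*(-28 + I))
E = 64408 (E = 2*(-166)*(-28 - 166) = 2*(-166)*(-194) = 64408)
l - E = 519847/8 - 1*64408 = 519847/8 - 64408 = 4583/8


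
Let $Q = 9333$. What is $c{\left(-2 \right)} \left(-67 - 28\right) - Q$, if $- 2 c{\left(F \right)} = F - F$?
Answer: $-9333$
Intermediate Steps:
$c{\left(F \right)} = 0$ ($c{\left(F \right)} = - \frac{F - F}{2} = \left(- \frac{1}{2}\right) 0 = 0$)
$c{\left(-2 \right)} \left(-67 - 28\right) - Q = 0 \left(-67 - 28\right) - 9333 = 0 \left(-95\right) - 9333 = 0 - 9333 = -9333$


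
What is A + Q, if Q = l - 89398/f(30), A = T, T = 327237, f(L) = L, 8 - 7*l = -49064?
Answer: 34783072/105 ≈ 3.3127e+5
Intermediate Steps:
l = 49072/7 (l = 8/7 - 1/7*(-49064) = 8/7 + 49064/7 = 49072/7 ≈ 7010.3)
A = 327237
Q = 423187/105 (Q = 49072/7 - 89398/30 = 49072/7 - 89398*1/30 = 49072/7 - 44699/15 = 423187/105 ≈ 4030.4)
A + Q = 327237 + 423187/105 = 34783072/105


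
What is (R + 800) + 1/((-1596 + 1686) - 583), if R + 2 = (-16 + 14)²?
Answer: 395385/493 ≈ 802.00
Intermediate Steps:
R = 2 (R = -2 + (-16 + 14)² = -2 + (-2)² = -2 + 4 = 2)
(R + 800) + 1/((-1596 + 1686) - 583) = (2 + 800) + 1/((-1596 + 1686) - 583) = 802 + 1/(90 - 583) = 802 + 1/(-493) = 802 - 1/493 = 395385/493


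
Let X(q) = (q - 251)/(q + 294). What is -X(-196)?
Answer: 447/98 ≈ 4.5612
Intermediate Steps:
X(q) = (-251 + q)/(294 + q)
-X(-196) = -(-251 - 196)/(294 - 196) = -(-447)/98 = -1*(-447/98) = 447/98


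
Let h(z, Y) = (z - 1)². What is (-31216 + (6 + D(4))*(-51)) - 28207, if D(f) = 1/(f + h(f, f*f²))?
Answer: -776528/13 ≈ -59733.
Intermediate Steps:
h(z, Y) = (-1 + z)²
D(f) = 1/(f + (-1 + f)²)
(-31216 + (6 + D(4))*(-51)) - 28207 = (-31216 + (6 + 1/(4 + (-1 + 4)²))*(-51)) - 28207 = (-31216 + (6 + 1/(4 + 3²))*(-51)) - 28207 = (-31216 + (6 + 1/(4 + 9))*(-51)) - 28207 = (-31216 + (6 + 1/13)*(-51)) - 28207 = (-31216 + (79/13)*(-51)) - 28207 = (-31216 - 4029/13) - 28207 = -409837/13 - 28207 = -776528/13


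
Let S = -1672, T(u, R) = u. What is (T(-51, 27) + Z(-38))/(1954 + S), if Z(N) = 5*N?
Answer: -241/282 ≈ -0.85461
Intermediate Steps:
(T(-51, 27) + Z(-38))/(1954 + S) = (-51 + 5*(-38))/(1954 - 1672) = (-51 - 190)/282 = -241*1/282 = -241/282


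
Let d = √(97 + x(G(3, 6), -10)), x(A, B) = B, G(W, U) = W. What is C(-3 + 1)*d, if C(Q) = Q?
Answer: -2*√87 ≈ -18.655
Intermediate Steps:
d = √87 (d = √(97 - 10) = √87 ≈ 9.3274)
C(-3 + 1)*d = (-3 + 1)*√87 = -2*√87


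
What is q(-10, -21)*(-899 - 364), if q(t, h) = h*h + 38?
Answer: -604977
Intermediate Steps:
q(t, h) = 38 + h**2 (q(t, h) = h**2 + 38 = 38 + h**2)
q(-10, -21)*(-899 - 364) = (38 + (-21)**2)*(-899 - 364) = (38 + 441)*(-1263) = 479*(-1263) = -604977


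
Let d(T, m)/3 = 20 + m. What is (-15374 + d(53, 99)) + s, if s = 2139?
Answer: -12878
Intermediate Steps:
d(T, m) = 60 + 3*m (d(T, m) = 3*(20 + m) = 60 + 3*m)
(-15374 + d(53, 99)) + s = (-15374 + (60 + 3*99)) + 2139 = (-15374 + (60 + 297)) + 2139 = (-15374 + 357) + 2139 = -15017 + 2139 = -12878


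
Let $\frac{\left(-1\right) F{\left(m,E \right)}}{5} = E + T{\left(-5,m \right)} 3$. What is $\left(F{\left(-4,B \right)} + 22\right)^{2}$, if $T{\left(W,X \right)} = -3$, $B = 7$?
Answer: $1024$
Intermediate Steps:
$F{\left(m,E \right)} = 45 - 5 E$ ($F{\left(m,E \right)} = - 5 \left(E - 9\right) = - 5 \left(-9 + E\right) = 45 - 5 E$)
$\left(F{\left(-4,B \right)} + 22\right)^{2} = \left(\left(45 - 35\right) + 22\right)^{2} = \left(10 + 22\right)^{2} = 32^{2} = 1024$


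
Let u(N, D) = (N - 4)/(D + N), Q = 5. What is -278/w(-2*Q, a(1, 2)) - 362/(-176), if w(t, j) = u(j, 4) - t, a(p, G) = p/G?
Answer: -205153/7304 ≈ -28.088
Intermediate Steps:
u(N, D) = (-4 + N)/(D + N)
w(t, j) = -t + (-4 + j)/(4 + j) (w(t, j) = (-4 + j)/(4 + j) - t = -t + (-4 + j)/(4 + j))
-278/w(-2*Q, a(1, 2)) - 362/(-176) = -278*(4 + 1/2)/(-4 + 1/2 - (-2*5)*(4 + 1/2)) - 362/(-176) = -278*(4 + 1*(½))/(-4 + 1*(½) - 1*(-10)*(4 + 1*(½))) - 362*(-1/176) = -278*(4 + ½)/(-4 + ½ - 1*(-10)*(4 + ½)) + 181/88 = -278*9/(2*(-4 + ½ - 1*(-10)*9/2)) + 181/88 = -278*9/(2*(-4 + ½ + 45)) + 181/88 = -278/((2/9)*(83/2)) + 181/88 = -278/83/9 + 181/88 = -278*9/83 + 181/88 = -2502/83 + 181/88 = -205153/7304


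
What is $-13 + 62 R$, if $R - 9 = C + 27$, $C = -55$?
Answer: $-1191$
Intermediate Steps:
$R = -19$ ($R = 9 + \left(-55 + 27\right) = 9 - 28 = -19$)
$-13 + 62 R = -13 + 62 \left(-19\right) = -13 - 1178 = -1191$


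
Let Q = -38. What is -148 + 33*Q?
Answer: -1402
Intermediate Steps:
-148 + 33*Q = -148 + 33*(-38) = -148 - 1254 = -1402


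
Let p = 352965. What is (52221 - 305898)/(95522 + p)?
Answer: -253677/448487 ≈ -0.56563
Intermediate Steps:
(52221 - 305898)/(95522 + p) = (52221 - 305898)/(95522 + 352965) = -253677/448487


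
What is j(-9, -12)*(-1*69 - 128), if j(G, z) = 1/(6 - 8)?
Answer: 197/2 ≈ 98.500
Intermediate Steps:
j(G, z) = -1/2 (j(G, z) = 1/(-2) = -1/2)
j(-9, -12)*(-1*69 - 128) = -(-1*69 - 128)/2 = -(-69 - 128)/2 = -1/2*(-197) = 197/2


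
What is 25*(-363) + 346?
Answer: -8729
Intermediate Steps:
25*(-363) + 346 = -9075 + 346 = -8729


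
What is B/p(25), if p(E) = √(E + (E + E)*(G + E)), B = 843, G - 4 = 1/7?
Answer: 843*√2905/2075 ≈ 21.897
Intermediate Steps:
G = 29/7 (G = 4 + 1/7 = 4 + ⅐ = 29/7 ≈ 4.1429)
p(E) = √(E + 2*E*(29/7 + E)) (p(E) = √(E + (E + E)*(29/7 + E)) = √(E + (2*E)*(29/7 + E)) = √(E + 2*E*(29/7 + E)))
B/p(25) = 843/((√7*√(25*(65 + 14*25))/7)) = 843/((√7*√(25*(65 + 350))/7)) = 843/((√7*√(25*415)/7)) = 843/((√7*√10375/7)) = 843/((√7*(5*√415)/7)) = 843/((5*√2905/7)) = 843*(√2905/2075) = 843*√2905/2075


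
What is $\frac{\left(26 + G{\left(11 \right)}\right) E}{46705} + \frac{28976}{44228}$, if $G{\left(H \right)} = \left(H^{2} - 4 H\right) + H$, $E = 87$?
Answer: $\frac{447994346}{516417185} \approx 0.86751$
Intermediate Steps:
$G{\left(H \right)} = H^{2} - 3 H$
$\frac{\left(26 + G{\left(11 \right)}\right) E}{46705} + \frac{28976}{44228} = \frac{\left(26 + 11 \left(-3 + 11\right)\right) 87}{46705} + \frac{28976}{44228} = \left(26 + 11 \cdot 8\right) 87 \cdot \frac{1}{46705} + 28976 \cdot \frac{1}{44228} = \left(26 + 88\right) 87 \cdot \frac{1}{46705} + \frac{7244}{11057} = 114 \cdot 87 \cdot \frac{1}{46705} + \frac{7244}{11057} = 9918 \cdot \frac{1}{46705} + \frac{7244}{11057} = \frac{9918}{46705} + \frac{7244}{11057} = \frac{447994346}{516417185}$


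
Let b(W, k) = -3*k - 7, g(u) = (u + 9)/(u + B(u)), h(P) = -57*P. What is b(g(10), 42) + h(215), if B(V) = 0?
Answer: -12388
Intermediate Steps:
g(u) = (9 + u)/u (g(u) = (u + 9)/(u + 0) = (9 + u)/u)
b(W, k) = -7 - 3*k
b(g(10), 42) + h(215) = (-7 - 3*42) - 57*215 = (-7 - 126) - 12255 = -133 - 12255 = -12388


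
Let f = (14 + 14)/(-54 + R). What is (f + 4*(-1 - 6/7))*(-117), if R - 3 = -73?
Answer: 194337/217 ≈ 895.56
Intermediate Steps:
R = -70 (R = 3 - 73 = -70)
f = -7/31 (f = (14 + 14)/(-54 - 70) = 28/(-124) = 28*(-1/124) = -7/31 ≈ -0.22581)
(f + 4*(-1 - 6/7))*(-117) = (-7/31 + 4*(-1 - 6/7))*(-117) = (-7/31 + 4*(-13/7))*(-117) = (-7/31 - 52/7)*(-117) = -1661/217*(-117) = 194337/217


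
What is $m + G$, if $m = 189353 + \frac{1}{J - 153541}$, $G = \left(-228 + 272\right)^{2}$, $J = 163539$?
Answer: $\frac{1912507423}{9998} \approx 1.9129 \cdot 10^{5}$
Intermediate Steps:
$G = 1936$ ($G = 44^{2} = 1936$)
$m = \frac{1893151295}{9998}$ ($m = 189353 + \frac{1}{163539 - 153541} = 189353 + \frac{1}{9998} = \frac{1893151295}{9998} \approx 1.8935 \cdot 10^{5}$)
$m + G = \frac{1893151295}{9998} + 1936 = \frac{1912507423}{9998}$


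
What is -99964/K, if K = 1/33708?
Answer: -3369586512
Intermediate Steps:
K = 1/33708 ≈ 2.9667e-5
-99964/K = -99964/1/33708 = -99964*33708 = -3369586512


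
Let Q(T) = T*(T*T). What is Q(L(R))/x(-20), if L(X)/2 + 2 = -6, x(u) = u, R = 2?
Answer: 1024/5 ≈ 204.80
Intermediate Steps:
L(X) = -16 (L(X) = -4 + 2*(-6) = -4 - 12 = -16)
Q(T) = T**3 (Q(T) = T*T**2 = T**3)
Q(L(R))/x(-20) = (-16)**3/(-20) = -4096*(-1/20) = 1024/5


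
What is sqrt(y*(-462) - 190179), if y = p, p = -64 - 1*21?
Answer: I*sqrt(150909) ≈ 388.47*I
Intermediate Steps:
p = -85 (p = -64 - 21 = -85)
y = -85
sqrt(y*(-462) - 190179) = sqrt(-85*(-462) - 190179) = sqrt(39270 - 190179) = sqrt(-150909) = I*sqrt(150909)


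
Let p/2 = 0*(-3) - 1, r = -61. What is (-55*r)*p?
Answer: -6710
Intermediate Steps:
p = -2 (p = 2*(0*(-3) - 1) = 2*(0 - 1) = 2*(-1) = -2)
(-55*r)*p = -55*(-61)*(-2) = 3355*(-2) = -6710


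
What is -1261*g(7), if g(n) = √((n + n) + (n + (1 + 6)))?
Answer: -2522*√7 ≈ -6672.6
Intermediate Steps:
g(n) = √(7 + 3*n) (g(n) = √(2*n + (n + 7)) = √(2*n + (7 + n)) = √(7 + 3*n))
-1261*g(7) = -1261*√(7 + 3*7) = -1261*√(7 + 21) = -2522*√7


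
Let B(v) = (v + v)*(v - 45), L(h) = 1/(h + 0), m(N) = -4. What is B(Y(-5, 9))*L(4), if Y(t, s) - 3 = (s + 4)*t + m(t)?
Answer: 3663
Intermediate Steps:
L(h) = 1/h
Y(t, s) = -1 + t*(4 + s) (Y(t, s) = 3 + ((s + 4)*t - 4) = 3 + ((4 + s)*t - 4) = 3 + (t*(4 + s) - 4) = 3 + (-4 + t*(4 + s)) = -1 + t*(4 + s))
B(v) = 2*v*(-45 + v) (B(v) = (2*v)*(-45 + v) = 2*v*(-45 + v))
B(Y(-5, 9))*L(4) = (2*(-1 + 4*(-5) + 9*(-5))*(-45 + (-1 + 4*(-5) + 9*(-5))))/4 = (2*(-1 - 20 - 45)*(-45 + (-1 - 20 - 45)))*(¼) = (2*(-66)*(-45 - 66))*(¼) = (2*(-66)*(-111))*(¼) = 14652*(¼) = 3663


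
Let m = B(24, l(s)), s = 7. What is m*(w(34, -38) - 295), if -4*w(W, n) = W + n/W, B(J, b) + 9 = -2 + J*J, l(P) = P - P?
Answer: -11649735/68 ≈ -1.7132e+5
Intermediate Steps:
l(P) = 0
B(J, b) = -11 + J² (B(J, b) = -9 + (-2 + J*J) = -9 + (-2 + J²) = -11 + J²)
w(W, n) = -W/4 - n/(4*W) (w(W, n) = -(W + n/W)/4 = -W/4 - n/(4*W))
m = 565 (m = -11 + 24² = -11 + 576 = 565)
m*(w(34, -38) - 295) = 565*((¼)*(-1*(-38) - 1*34²)/34 - 295) = 565*((¼)*(1/34)*(38 - 1*1156) - 295) = 565*((¼)*(1/34)*(38 - 1156) - 295) = 565*((¼)*(1/34)*(-1118) - 295) = 565*(-559/68 - 295) = 565*(-20619/68) = -11649735/68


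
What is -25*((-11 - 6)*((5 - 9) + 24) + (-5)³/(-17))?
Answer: 141375/17 ≈ 8316.2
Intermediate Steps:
-25*((-11 - 6)*((5 - 9) + 24) + (-5)³/(-17)) = -25*(-17*(-4 + 24) - 125*(-1/17)) = -25*(-17*20 + 125/17) = -25*(-340 + 125/17) = -25*(-5655/17) = 141375/17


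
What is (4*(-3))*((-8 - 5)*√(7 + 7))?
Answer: 156*√14 ≈ 583.70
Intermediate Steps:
(4*(-3))*((-8 - 5)*√(7 + 7)) = -(-156)*√14 = 156*√14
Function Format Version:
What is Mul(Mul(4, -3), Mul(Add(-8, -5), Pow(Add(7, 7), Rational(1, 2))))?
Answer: Mul(156, Pow(14, Rational(1, 2))) ≈ 583.70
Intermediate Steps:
Mul(Mul(4, -3), Mul(Add(-8, -5), Pow(Add(7, 7), Rational(1, 2)))) = Mul(-12, Mul(-13, Pow(14, Rational(1, 2)))) = Mul(156, Pow(14, Rational(1, 2)))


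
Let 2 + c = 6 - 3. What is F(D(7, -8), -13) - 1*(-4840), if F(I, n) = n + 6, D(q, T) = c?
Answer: 4833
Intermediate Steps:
c = 1 (c = -2 + (6 - 3) = -2 + 3 = 1)
D(q, T) = 1
F(I, n) = 6 + n
F(D(7, -8), -13) - 1*(-4840) = (6 - 13) - 1*(-4840) = -7 + 4840 = 4833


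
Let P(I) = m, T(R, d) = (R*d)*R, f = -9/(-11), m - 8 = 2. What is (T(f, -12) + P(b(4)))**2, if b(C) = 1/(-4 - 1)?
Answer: 56644/14641 ≈ 3.8689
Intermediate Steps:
m = 10 (m = 8 + 2 = 10)
f = 9/11 (f = -9*(-1/11) = 9/11 ≈ 0.81818)
b(C) = -1/5 (b(C) = 1/(-5) = -1/5)
T(R, d) = d*R**2
P(I) = 10
(T(f, -12) + P(b(4)))**2 = (-12*(9/11)**2 + 10)**2 = (-12*81/121 + 10)**2 = (-972/121 + 10)**2 = (238/121)**2 = 56644/14641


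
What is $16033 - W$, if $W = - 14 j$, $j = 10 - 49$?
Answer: $15487$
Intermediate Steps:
$j = -39$ ($j = 10 - 49 = -39$)
$W = 546$ ($W = \left(-14\right) \left(-39\right) = 546$)
$16033 - W = 16033 - 546 = 15487$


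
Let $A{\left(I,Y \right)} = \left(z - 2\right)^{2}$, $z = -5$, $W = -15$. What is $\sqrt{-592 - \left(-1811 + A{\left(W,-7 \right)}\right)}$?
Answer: $3 \sqrt{130} \approx 34.205$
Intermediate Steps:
$A{\left(I,Y \right)} = 49$ ($A{\left(I,Y \right)} = \left(-5 - 2\right)^{2} = \left(-7\right)^{2} = 49$)
$\sqrt{-592 - \left(-1811 + A{\left(W,-7 \right)}\right)} = \sqrt{-592 + \left(1811 - 49\right)} = \sqrt{-592 + 1762} = \sqrt{1170} = 3 \sqrt{130}$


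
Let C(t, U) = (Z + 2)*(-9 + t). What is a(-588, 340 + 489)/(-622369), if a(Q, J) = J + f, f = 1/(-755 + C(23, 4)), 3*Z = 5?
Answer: -1750016/1313820959 ≈ -0.0013320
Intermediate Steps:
Z = 5/3 (Z = (1/3)*5 = 5/3 ≈ 1.6667)
C(t, U) = -33 + 11*t/3 (C(t, U) = (5/3 + 2)*(-9 + t) = 11*(-9 + t)/3 = -33 + 11*t/3)
f = -3/2111 (f = 1/(-755 + (-33 + (11/3)*23)) = 1/(-755 + (-33 + 253/3)) = 1/(-755 + 154/3) = 1/(-2111/3) = -3/2111 ≈ -0.0014211)
a(Q, J) = -3/2111 + J (a(Q, J) = J - 3/2111 = -3/2111 + J)
a(-588, 340 + 489)/(-622369) = (-3/2111 + (340 + 489))/(-622369) = (-3/2111 + 829)*(-1/622369) = (1750016/2111)*(-1/622369) = -1750016/1313820959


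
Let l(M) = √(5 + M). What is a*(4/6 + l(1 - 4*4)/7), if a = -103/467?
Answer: -206/1401 - 103*I*√10/3269 ≈ -0.14704 - 0.099637*I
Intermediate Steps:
a = -103/467 (a = -103*1/467 = -103/467 ≈ -0.22056)
a*(4/6 + l(1 - 4*4)/7) = -103*(4/6 + √(5 + (1 - 4*4))/7)/467 = -103*(4*(⅙) + √(5 + (1 - 16))*(⅐))/467 = -103*(⅔ + √(5 - 15)*(⅐))/467 = -103*(⅔ + √(-10)*(⅐))/467 = -103*(⅔ + (I*√10)*(⅐))/467 = -103*(⅔ + I*√10/7)/467 = -206/1401 - 103*I*√10/3269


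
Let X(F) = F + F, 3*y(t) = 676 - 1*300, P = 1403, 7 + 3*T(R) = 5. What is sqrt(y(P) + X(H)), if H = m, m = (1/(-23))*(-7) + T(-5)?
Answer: sqrt(65918)/23 ≈ 11.163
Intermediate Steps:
T(R) = -2/3 (T(R) = -7/3 + (1/3)*5 = -7/3 + 5/3 = -2/3)
m = -25/69 (m = (1/(-23))*(-7) - 2/3 = (1*(-1/23))*(-7) - 2/3 = -1/23*(-7) - 2/3 = 7/23 - 2/3 = -25/69 ≈ -0.36232)
H = -25/69 ≈ -0.36232
y(t) = 376/3 (y(t) = (676 - 1*300)/3 = (676 - 300)/3 = (1/3)*376 = 376/3)
X(F) = 2*F
sqrt(y(P) + X(H)) = sqrt(376/3 + 2*(-25/69)) = sqrt(376/3 - 50/69) = sqrt(2866/23) = sqrt(65918)/23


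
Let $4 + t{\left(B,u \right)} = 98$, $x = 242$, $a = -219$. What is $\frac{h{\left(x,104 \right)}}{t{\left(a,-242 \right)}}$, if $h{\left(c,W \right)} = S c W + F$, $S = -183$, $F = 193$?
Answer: $- \frac{4605551}{94} \approx -48995.0$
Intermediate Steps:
$t{\left(B,u \right)} = 94$ ($t{\left(B,u \right)} = -4 + 98 = 94$)
$h{\left(c,W \right)} = 193 - 183 W c$ ($h{\left(c,W \right)} = - 183 c W + 193 = - 183 W c + 193 = 193 - 183 W c$)
$\frac{h{\left(x,104 \right)}}{t{\left(a,-242 \right)}} = \frac{193 - 19032 \cdot 242}{94} = \left(193 - 4605744\right) \frac{1}{94} = \left(-4605551\right) \frac{1}{94} = - \frac{4605551}{94}$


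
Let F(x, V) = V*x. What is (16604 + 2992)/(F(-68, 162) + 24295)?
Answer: 19596/13279 ≈ 1.4757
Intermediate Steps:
(16604 + 2992)/(F(-68, 162) + 24295) = (16604 + 2992)/(162*(-68) + 24295) = 19596/(-11016 + 24295) = 19596/13279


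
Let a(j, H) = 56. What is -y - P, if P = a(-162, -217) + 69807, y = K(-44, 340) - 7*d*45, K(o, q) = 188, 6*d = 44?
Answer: -67741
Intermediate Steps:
d = 22/3 (d = (⅙)*44 = 22/3 ≈ 7.3333)
y = -2122 (y = 188 - 7*22/3*45 = 188 - 154/3*45 = 188 - 2310 = -2122)
P = 69863 (P = 56 + 69807 = 69863)
-y - P = -1*(-2122) - 1*69863 = 2122 - 69863 = -67741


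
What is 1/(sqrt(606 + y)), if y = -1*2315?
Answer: -I*sqrt(1709)/1709 ≈ -0.02419*I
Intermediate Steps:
y = -2315
1/(sqrt(606 + y)) = 1/(sqrt(606 - 2315)) = 1/(sqrt(-1709)) = 1/(I*sqrt(1709)) = -I*sqrt(1709)/1709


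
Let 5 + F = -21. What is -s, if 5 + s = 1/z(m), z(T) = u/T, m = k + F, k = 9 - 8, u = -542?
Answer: 2685/542 ≈ 4.9539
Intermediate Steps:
F = -26 (F = -5 - 21 = -26)
k = 1
m = -25 (m = 1 - 26 = -25)
z(T) = -542/T
s = -2685/542 (s = -5 + 1/(-542/(-25)) = -5 + 1/(-542*(-1/25)) = -5 + 1/(542/25) = -5 + 25/542 = -2685/542 ≈ -4.9539)
-s = -1*(-2685/542) = 2685/542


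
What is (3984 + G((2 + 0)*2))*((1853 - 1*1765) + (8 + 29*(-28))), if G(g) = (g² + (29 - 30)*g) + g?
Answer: -2864000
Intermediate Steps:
G(g) = g² (G(g) = (g² - g) + g = g²)
(3984 + G((2 + 0)*2))*((1853 - 1*1765) + (8 + 29*(-28))) = (3984 + ((2 + 0)*2)²)*((1853 - 1*1765) + (8 + 29*(-28))) = (3984 + (2*2)²)*((1853 - 1765) + (8 - 812)) = (3984 + 4²)*(88 - 804) = (3984 + 16)*(-716) = 4000*(-716) = -2864000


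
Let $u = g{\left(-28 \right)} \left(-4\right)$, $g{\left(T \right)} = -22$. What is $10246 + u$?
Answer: $10334$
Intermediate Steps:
$u = 88$ ($u = \left(-22\right) \left(-4\right) = 88$)
$10246 + u = 10246 + 88 = 10334$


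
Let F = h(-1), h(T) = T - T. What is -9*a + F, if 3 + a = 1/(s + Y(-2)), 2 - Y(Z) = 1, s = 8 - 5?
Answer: 99/4 ≈ 24.750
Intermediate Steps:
s = 3
Y(Z) = 1 (Y(Z) = 2 - 1*1 = 2 - 1 = 1)
a = -11/4 (a = -3 + 1/(3 + 1) = -3 + 1/4 = -3 + ¼ = -11/4 ≈ -2.7500)
h(T) = 0
F = 0
-9*a + F = -9*(-11/4) + 0 = 99/4 + 0 = 99/4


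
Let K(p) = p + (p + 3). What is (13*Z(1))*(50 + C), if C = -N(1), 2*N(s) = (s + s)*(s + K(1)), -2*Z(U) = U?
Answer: -286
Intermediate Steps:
K(p) = 3 + 2*p (K(p) = p + (3 + p) = 3 + 2*p)
Z(U) = -U/2
N(s) = s*(5 + s) (N(s) = ((s + s)*(s + (3 + 2*1)))/2 = ((2*s)*(s + (3 + 2)))/2 = ((2*s)*(s + 5))/2 = ((2*s)*(5 + s))/2 = (2*s*(5 + s))/2 = s*(5 + s))
C = -6 (C = -(5 + 1) = -6 ≈ -6.0000)
(13*Z(1))*(50 + C) = (13*(-1/2*1))*(50 - 6) = (13*(-1/2))*44 = -13/2*44 = -286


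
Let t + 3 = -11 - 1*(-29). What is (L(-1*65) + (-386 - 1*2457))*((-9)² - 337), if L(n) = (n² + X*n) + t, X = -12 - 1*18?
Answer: -856832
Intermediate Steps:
X = -30 (X = -12 - 18 = -30)
t = 15 (t = -3 + (-11 - 1*(-29)) = -3 + (-11 + 29) = -3 + 18 = 15)
L(n) = 15 + n² - 30*n (L(n) = (n² - 30*n) + 15 = 15 + n² - 30*n)
(L(-1*65) + (-386 - 1*2457))*((-9)² - 337) = ((15 + (-1*65)² - (-30)*65) + (-386 - 1*2457))*((-9)² - 337) = ((15 + (-65)² - 30*(-65)) + (-386 - 2457))*(81 - 337) = ((15 + 4225 + 1950) - 2843)*(-256) = (6190 - 2843)*(-256) = 3347*(-256) = -856832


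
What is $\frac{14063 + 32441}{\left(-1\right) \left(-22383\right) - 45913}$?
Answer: $- \frac{23252}{11765} \approx -1.9764$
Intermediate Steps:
$\frac{14063 + 32441}{\left(-1\right) \left(-22383\right) - 45913} = \frac{46504}{22383 - 45913} = \frac{46504}{-23530} = 46504 \left(- \frac{1}{23530}\right) = - \frac{23252}{11765}$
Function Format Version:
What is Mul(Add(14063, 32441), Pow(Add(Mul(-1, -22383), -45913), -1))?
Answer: Rational(-23252, 11765) ≈ -1.9764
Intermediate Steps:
Mul(Add(14063, 32441), Pow(Add(Mul(-1, -22383), -45913), -1)) = Mul(46504, Pow(Add(22383, -45913), -1)) = Mul(46504, Pow(-23530, -1)) = Mul(46504, Rational(-1, 23530)) = Rational(-23252, 11765)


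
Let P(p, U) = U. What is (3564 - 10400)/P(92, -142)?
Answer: 3418/71 ≈ 48.141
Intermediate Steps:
(3564 - 10400)/P(92, -142) = (3564 - 10400)/(-142) = -6836*(-1/142) = 3418/71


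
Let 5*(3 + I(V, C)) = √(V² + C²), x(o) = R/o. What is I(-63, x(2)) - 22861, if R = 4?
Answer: -22864 + √3973/5 ≈ -22851.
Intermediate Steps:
x(o) = 4/o
I(V, C) = -3 + √(C² + V²)/5 (I(V, C) = -3 + √(V² + C²)/5 = -3 + √(C² + V²)/5)
I(-63, x(2)) - 22861 = (-3 + √((4/2)² + (-63)²)/5) - 22861 = (-3 + √((4*(½))² + 3969)/5) - 22861 = (-3 + √(2² + 3969)/5) - 22861 = (-3 + √(4 + 3969)/5) - 22861 = (-3 + √3973/5) - 22861 = -22864 + √3973/5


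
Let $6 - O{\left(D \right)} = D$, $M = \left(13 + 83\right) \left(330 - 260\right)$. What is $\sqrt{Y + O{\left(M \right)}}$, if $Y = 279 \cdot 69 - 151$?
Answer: $\sqrt{12386} \approx 111.29$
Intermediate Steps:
$M = 6720$ ($M = 96 \cdot 70 = 6720$)
$O{\left(D \right)} = 6 - D$
$Y = 19100$ ($Y = 19251 - 151 = 19100$)
$\sqrt{Y + O{\left(M \right)}} = \sqrt{19100 + \left(6 - 6720\right)} = \sqrt{19100 - 6714} = \sqrt{12386}$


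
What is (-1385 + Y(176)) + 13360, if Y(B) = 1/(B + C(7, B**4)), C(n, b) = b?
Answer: 11490165205201/959512752 ≈ 11975.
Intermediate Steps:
Y(B) = 1/(B + B**4)
(-1385 + Y(176)) + 13360 = (-1385 + 1/(176 + 176**4)) + 13360 = (-1385 + 1/(176 + 959512576)) + 13360 = (-1385 + 1/959512752) + 13360 = -1328925161519/959512752 + 13360 = 11490165205201/959512752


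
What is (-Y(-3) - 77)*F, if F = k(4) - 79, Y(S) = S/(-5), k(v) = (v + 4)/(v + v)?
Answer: 30264/5 ≈ 6052.8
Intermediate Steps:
k(v) = (4 + v)/(2*v) (k(v) = (4 + v)/((2*v)) = (4 + v)*(1/(2*v)) = (4 + v)/(2*v))
Y(S) = -S/5 (Y(S) = S*(-1/5) = -S/5)
F = -78 (F = (1/2)*(4 + 4)/4 - 79 = (1/2)*(1/4)*8 - 79 = 1 - 79 = -78)
(-Y(-3) - 77)*F = (-(-1)*(-3)/5 - 77)*(-78) = (-1*3/5 - 77)*(-78) = (-3/5 - 77)*(-78) = -388/5*(-78) = 30264/5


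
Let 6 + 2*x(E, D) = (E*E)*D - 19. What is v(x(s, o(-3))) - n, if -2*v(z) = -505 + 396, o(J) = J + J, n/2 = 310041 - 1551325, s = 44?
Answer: 4965245/2 ≈ 2.4826e+6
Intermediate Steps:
n = -2482568 (n = 2*(310041 - 1551325) = 2*(-1241284) = -2482568)
o(J) = 2*J
x(E, D) = -25/2 + D*E²/2 (x(E, D) = -3 + ((E*E)*D - 19)/2 = -3 + (E²*D - 19)/2 = -3 + (D*E² - 19)/2 = -3 + (-19 + D*E²)/2 = -3 + (-19/2 + D*E²/2) = -25/2 + D*E²/2)
v(z) = 109/2 (v(z) = -(-505 + 396)/2 = -½*(-109) = 109/2)
v(x(s, o(-3))) - n = 109/2 - 1*(-2482568) = 109/2 + 2482568 = 4965245/2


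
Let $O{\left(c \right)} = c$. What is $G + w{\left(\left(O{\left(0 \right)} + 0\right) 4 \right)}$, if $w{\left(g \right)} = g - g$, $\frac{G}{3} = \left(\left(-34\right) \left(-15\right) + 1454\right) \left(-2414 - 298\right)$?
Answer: $-15979104$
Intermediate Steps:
$G = -15979104$ ($G = 3 \left(\left(-34\right) \left(-15\right) + 1454\right) \left(-2414 - 298\right) = 3 \left(510 + 1454\right) \left(-2712\right) = 3 \cdot 1964 \left(-2712\right) = 3 \left(-5326368\right) = -15979104$)
$w{\left(g \right)} = 0$
$G + w{\left(\left(O{\left(0 \right)} + 0\right) 4 \right)} = -15979104 + 0 = -15979104$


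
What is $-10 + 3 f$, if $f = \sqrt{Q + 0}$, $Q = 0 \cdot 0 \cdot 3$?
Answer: $-10$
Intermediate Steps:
$Q = 0$ ($Q = 0 \cdot 3 = 0$)
$f = 0$ ($f = \sqrt{0 + 0} = \sqrt{0} = 0$)
$-10 + 3 f = -10 + 3 \cdot 0 = -10 + 0 = -10$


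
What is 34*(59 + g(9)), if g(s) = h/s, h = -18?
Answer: 1938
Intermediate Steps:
g(s) = -18/s
34*(59 + g(9)) = 34*(59 - 18/9) = 34*(59 - 18*1/9) = 34*(59 - 2) = 34*57 = 1938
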